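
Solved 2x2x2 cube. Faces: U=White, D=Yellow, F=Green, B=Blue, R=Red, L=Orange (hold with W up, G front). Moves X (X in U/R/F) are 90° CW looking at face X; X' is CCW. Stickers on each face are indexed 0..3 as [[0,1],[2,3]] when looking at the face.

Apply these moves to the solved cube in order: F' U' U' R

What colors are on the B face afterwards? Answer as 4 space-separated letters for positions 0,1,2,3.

After move 1 (F'): F=GGGG U=WWRR R=YRYR D=OOYY L=OWOW
After move 2 (U'): U=WRWR F=OWGG R=GGYR B=YRBB L=BBOW
After move 3 (U'): U=RRWW F=BBGG R=OWYR B=GGBB L=YROW
After move 4 (R): R=YORW U=RBWG F=BOGY D=OBYG B=WGRB
Query: B face = WGRB

Answer: W G R B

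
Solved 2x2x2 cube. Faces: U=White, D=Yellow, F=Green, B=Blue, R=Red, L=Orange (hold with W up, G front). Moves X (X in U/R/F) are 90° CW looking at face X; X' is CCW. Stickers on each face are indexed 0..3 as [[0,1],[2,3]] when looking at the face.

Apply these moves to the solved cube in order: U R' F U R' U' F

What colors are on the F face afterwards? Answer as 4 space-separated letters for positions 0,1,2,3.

After move 1 (U): U=WWWW F=RRGG R=BBRR B=OOBB L=GGOO
After move 2 (R'): R=BRBR U=WBWO F=RWGW D=YRYG B=YOYB
After move 3 (F): F=GRWW U=WBOG R=WROR D=BBYG L=GYOR
After move 4 (U): U=OWGB F=WRWW R=YOOR B=GYYB L=GROR
After move 5 (R'): R=ORYO U=OYGG F=WWWB D=BRYW B=GYBB
After move 6 (U'): U=YGOG F=GRWB R=WWYO B=ORBB L=GYOR
After move 7 (F): F=WGBR U=YGRY R=OWGO D=YWYW L=GBOR
Query: F face = WGBR

Answer: W G B R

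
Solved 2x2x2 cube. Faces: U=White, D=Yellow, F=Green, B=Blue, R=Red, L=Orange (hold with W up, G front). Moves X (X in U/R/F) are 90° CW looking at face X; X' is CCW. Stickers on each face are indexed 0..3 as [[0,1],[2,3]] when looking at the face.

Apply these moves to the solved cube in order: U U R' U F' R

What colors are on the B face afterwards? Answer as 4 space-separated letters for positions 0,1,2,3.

Answer: O R W B

Derivation:
After move 1 (U): U=WWWW F=RRGG R=BBRR B=OOBB L=GGOO
After move 2 (U): U=WWWW F=BBGG R=OORR B=GGBB L=RROO
After move 3 (R'): R=OROR U=WBWG F=BWGW D=YBYG B=YGYB
After move 4 (U): U=WWGB F=ORGW R=YGOR B=RRYB L=BWOO
After move 5 (F'): F=RWOG U=WWYO R=BGYR D=WOYG L=BBOG
After move 6 (R): R=YBRG U=WWYG F=ROOG D=WYYR B=ORWB
Query: B face = ORWB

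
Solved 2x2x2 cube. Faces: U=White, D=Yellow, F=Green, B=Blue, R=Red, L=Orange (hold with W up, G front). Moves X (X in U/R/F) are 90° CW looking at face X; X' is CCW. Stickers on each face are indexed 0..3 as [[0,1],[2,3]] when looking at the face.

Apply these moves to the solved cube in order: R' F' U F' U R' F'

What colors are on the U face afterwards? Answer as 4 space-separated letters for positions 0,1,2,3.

Answer: Y Y B O

Derivation:
After move 1 (R'): R=RRRR U=WBWB F=GWGW D=YGYG B=YBYB
After move 2 (F'): F=WWGG U=WBRR R=GRYR D=OOYG L=OBOW
After move 3 (U): U=RWRB F=GRGG R=YBYR B=OBYB L=WWOW
After move 4 (F'): F=RGGG U=RWYY R=OBOR D=WWYG L=WBOR
After move 5 (U): U=YRYW F=OBGG R=OBOR B=WBYB L=RGOR
After move 6 (R'): R=BROO U=YYYW F=ORGW D=WBYG B=GBWB
After move 7 (F'): F=RWOG U=YYBO R=BRWO D=GRYG L=RWOY
Query: U face = YYBO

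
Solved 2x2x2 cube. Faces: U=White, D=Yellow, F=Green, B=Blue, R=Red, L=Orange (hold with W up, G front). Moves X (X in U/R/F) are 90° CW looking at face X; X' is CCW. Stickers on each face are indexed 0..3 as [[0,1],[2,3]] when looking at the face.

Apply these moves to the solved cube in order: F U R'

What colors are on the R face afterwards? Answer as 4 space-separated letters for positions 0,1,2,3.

After move 1 (F): F=GGGG U=WWOO R=WRWR D=RRYY L=OYOY
After move 2 (U): U=OWOW F=WRGG R=BBWR B=OYBB L=GGOY
After move 3 (R'): R=BRBW U=OBOO F=WWGW D=RRYG B=YYRB
Query: R face = BRBW

Answer: B R B W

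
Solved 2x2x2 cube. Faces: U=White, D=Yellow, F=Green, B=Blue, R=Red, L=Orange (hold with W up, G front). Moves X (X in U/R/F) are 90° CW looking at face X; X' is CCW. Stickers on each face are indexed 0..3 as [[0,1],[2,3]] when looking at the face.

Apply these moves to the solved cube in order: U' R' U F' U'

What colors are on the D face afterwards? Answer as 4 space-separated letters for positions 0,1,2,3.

Answer: W O Y G

Derivation:
After move 1 (U'): U=WWWW F=OOGG R=GGRR B=RRBB L=BBOO
After move 2 (R'): R=GRGR U=WBWR F=OWGW D=YOYG B=YRYB
After move 3 (U): U=WWRB F=GRGW R=YRGR B=BBYB L=OWOO
After move 4 (F'): F=RWGG U=WWYG R=ORYR D=WOYG L=OBOR
After move 5 (U'): U=WGWY F=OBGG R=RWYR B=ORYB L=BBOR
Query: D face = WOYG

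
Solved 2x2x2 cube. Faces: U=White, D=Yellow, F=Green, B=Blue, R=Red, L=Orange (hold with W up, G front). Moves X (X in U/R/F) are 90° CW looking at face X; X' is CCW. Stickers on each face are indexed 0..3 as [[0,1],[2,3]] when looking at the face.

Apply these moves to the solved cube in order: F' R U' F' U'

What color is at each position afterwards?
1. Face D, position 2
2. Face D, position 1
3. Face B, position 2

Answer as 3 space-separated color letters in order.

After move 1 (F'): F=GGGG U=WWRR R=YRYR D=OOYY L=OWOW
After move 2 (R): R=YYRR U=WGRG F=GOGY D=OBYB B=RBWB
After move 3 (U'): U=GGWR F=OWGY R=GORR B=YYWB L=RBOW
After move 4 (F'): F=WYOG U=GGGR R=BOOR D=BWYB L=RROW
After move 5 (U'): U=GRGG F=RROG R=WYOR B=BOWB L=YYOW
Query 1: D[2] = Y
Query 2: D[1] = W
Query 3: B[2] = W

Answer: Y W W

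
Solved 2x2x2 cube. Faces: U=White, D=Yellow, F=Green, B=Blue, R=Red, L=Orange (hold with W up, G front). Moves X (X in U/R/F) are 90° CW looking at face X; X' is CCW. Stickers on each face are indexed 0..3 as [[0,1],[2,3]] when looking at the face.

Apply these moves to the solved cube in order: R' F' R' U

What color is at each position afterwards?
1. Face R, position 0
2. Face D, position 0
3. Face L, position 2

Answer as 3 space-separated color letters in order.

After move 1 (R'): R=RRRR U=WBWB F=GWGW D=YGYG B=YBYB
After move 2 (F'): F=WWGG U=WBRR R=GRYR D=OOYG L=OBOW
After move 3 (R'): R=RRGY U=WYRY F=WBGR D=OWYG B=GBOB
After move 4 (U): U=RWYY F=RRGR R=GBGY B=OBOB L=WBOW
Query 1: R[0] = G
Query 2: D[0] = O
Query 3: L[2] = O

Answer: G O O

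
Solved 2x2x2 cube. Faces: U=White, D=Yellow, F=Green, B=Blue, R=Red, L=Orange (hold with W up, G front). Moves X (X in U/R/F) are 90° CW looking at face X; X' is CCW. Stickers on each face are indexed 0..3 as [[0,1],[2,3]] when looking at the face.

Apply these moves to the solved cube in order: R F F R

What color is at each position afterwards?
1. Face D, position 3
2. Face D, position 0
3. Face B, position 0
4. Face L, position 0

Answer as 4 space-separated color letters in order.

Answer: W G Y O

Derivation:
After move 1 (R): R=RRRR U=WGWG F=GYGY D=YBYB B=WBWB
After move 2 (F): F=GGYY U=WGOO R=WRGR D=RRYB L=OYOB
After move 3 (F): F=YGYG U=WGBY R=OROR D=GWYB L=OROR
After move 4 (R): R=OORR U=WGBG F=YWYB D=GWYW B=YBGB
Query 1: D[3] = W
Query 2: D[0] = G
Query 3: B[0] = Y
Query 4: L[0] = O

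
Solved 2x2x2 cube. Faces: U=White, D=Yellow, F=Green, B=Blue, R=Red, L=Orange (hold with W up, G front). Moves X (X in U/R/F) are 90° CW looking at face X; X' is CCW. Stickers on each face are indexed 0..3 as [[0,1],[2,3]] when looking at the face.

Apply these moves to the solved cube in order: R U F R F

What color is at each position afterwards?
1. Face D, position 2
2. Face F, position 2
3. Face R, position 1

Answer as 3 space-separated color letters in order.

After move 1 (R): R=RRRR U=WGWG F=GYGY D=YBYB B=WBWB
After move 2 (U): U=WWGG F=RRGY R=WBRR B=OOWB L=GYOO
After move 3 (F): F=GRYR U=WWOY R=GBGR D=RWYB L=GYOB
After move 4 (R): R=GGRB U=WROR F=GWYB D=RWYO B=YOWB
After move 5 (F): F=YGBW U=WRBY R=OGRB D=RGYO L=GROW
Query 1: D[2] = Y
Query 2: F[2] = B
Query 3: R[1] = G

Answer: Y B G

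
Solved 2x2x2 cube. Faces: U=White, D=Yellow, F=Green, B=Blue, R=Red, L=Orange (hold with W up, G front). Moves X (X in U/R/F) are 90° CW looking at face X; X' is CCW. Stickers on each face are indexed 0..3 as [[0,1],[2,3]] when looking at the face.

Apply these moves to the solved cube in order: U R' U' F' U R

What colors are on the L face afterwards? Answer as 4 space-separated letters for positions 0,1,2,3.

After move 1 (U): U=WWWW F=RRGG R=BBRR B=OOBB L=GGOO
After move 2 (R'): R=BRBR U=WBWO F=RWGW D=YRYG B=YOYB
After move 3 (U'): U=BOWW F=GGGW R=RWBR B=BRYB L=YOOO
After move 4 (F'): F=GWGG U=BORB R=RWYR D=OOYG L=YWOW
After move 5 (U): U=RBBO F=RWGG R=BRYR B=YWYB L=GWOW
After move 6 (R): R=YBRR U=RWBG F=ROGG D=OYYY B=OWBB
Query: L face = GWOW

Answer: G W O W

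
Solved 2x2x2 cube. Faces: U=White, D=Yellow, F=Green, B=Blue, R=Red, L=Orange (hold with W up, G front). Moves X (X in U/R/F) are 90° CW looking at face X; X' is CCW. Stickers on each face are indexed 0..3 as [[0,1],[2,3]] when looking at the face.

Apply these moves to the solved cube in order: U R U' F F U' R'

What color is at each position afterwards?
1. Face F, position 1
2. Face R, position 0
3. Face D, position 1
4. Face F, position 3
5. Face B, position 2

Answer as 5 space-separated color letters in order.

After move 1 (U): U=WWWW F=RRGG R=BBRR B=OOBB L=GGOO
After move 2 (R): R=RBRB U=WRWG F=RYGY D=YBYO B=WOWB
After move 3 (U'): U=RGWW F=GGGY R=RYRB B=RBWB L=WOOO
After move 4 (F): F=GGYG U=RGOO R=WYWB D=RRYO L=WYOB
After move 5 (F): F=YGGG U=RGBY R=OYOB D=WWYO L=WROR
After move 6 (U'): U=GYRB F=WRGG R=YGOB B=OYWB L=RBOR
After move 7 (R'): R=GBYO U=GWRO F=WYGB D=WRYG B=OYWB
Query 1: F[1] = Y
Query 2: R[0] = G
Query 3: D[1] = R
Query 4: F[3] = B
Query 5: B[2] = W

Answer: Y G R B W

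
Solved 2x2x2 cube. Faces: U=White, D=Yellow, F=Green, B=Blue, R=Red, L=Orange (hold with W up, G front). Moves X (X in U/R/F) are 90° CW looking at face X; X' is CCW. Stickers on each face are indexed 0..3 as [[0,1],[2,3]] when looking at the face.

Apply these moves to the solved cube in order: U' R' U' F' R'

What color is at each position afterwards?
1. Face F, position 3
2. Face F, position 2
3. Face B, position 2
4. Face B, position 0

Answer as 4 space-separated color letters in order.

Answer: G B O G

Derivation:
After move 1 (U'): U=WWWW F=OOGG R=GGRR B=RRBB L=BBOO
After move 2 (R'): R=GRGR U=WBWR F=OWGW D=YOYG B=YRYB
After move 3 (U'): U=BRWW F=BBGW R=OWGR B=GRYB L=YROO
After move 4 (F'): F=BWBG U=BROG R=OWYR D=ROYG L=YWOW
After move 5 (R'): R=WROY U=BYOG F=BRBG D=RWYG B=GROB
Query 1: F[3] = G
Query 2: F[2] = B
Query 3: B[2] = O
Query 4: B[0] = G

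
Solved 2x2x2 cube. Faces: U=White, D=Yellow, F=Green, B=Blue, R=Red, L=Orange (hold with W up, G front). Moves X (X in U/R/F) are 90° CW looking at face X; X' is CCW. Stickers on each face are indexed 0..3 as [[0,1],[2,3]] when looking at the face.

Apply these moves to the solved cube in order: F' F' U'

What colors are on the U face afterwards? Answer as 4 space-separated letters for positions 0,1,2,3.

After move 1 (F'): F=GGGG U=WWRR R=YRYR D=OOYY L=OWOW
After move 2 (F'): F=GGGG U=WWYY R=OROR D=WWYY L=OROR
After move 3 (U'): U=WYWY F=ORGG R=GGOR B=ORBB L=BBOR
Query: U face = WYWY

Answer: W Y W Y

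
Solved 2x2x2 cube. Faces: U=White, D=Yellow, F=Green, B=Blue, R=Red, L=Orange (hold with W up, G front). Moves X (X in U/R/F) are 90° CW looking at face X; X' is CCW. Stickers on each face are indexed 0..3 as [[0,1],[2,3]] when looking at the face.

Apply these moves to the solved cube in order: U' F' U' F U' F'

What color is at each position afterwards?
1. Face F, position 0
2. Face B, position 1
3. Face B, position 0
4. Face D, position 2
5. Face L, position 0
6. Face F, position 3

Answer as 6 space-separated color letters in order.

After move 1 (U'): U=WWWW F=OOGG R=GGRR B=RRBB L=BBOO
After move 2 (F'): F=OGOG U=WWGR R=YGYR D=BOYY L=BWOW
After move 3 (U'): U=WRWG F=BWOG R=OGYR B=YGBB L=RROW
After move 4 (F): F=OBGW U=WRWR R=WGGR D=YOYY L=RBOO
After move 5 (U'): U=RRWW F=RBGW R=OBGR B=WGBB L=YGOO
After move 6 (F'): F=BWRG U=RROG R=OBYR D=GOYY L=YWOW
Query 1: F[0] = B
Query 2: B[1] = G
Query 3: B[0] = W
Query 4: D[2] = Y
Query 5: L[0] = Y
Query 6: F[3] = G

Answer: B G W Y Y G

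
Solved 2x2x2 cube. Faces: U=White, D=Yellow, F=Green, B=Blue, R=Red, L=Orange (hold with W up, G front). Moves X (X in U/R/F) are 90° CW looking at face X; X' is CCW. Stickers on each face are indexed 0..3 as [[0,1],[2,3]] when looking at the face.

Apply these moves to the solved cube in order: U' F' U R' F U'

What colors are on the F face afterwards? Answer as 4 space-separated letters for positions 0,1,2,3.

Answer: O B W W

Derivation:
After move 1 (U'): U=WWWW F=OOGG R=GGRR B=RRBB L=BBOO
After move 2 (F'): F=OGOG U=WWGR R=YGYR D=BOYY L=BWOW
After move 3 (U): U=GWRW F=YGOG R=RRYR B=BWBB L=OGOW
After move 4 (R'): R=RRRY U=GBRB F=YWOW D=BGYG B=YWOB
After move 5 (F): F=OYWW U=GBWG R=RRBY D=RRYG L=OBOG
After move 6 (U'): U=BGGW F=OBWW R=OYBY B=RROB L=YWOG
Query: F face = OBWW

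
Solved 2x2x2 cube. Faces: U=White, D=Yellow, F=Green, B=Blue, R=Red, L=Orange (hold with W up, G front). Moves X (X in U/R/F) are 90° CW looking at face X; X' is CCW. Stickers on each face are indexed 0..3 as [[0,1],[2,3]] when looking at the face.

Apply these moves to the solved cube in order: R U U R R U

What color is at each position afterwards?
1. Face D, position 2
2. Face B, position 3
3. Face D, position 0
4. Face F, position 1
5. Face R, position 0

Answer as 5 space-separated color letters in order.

Answer: Y B Y R Y

Derivation:
After move 1 (R): R=RRRR U=WGWG F=GYGY D=YBYB B=WBWB
After move 2 (U): U=WWGG F=RRGY R=WBRR B=OOWB L=GYOO
After move 3 (U): U=GWGW F=WBGY R=OORR B=GYWB L=RROO
After move 4 (R): R=RORO U=GBGY F=WBGB D=YWYG B=WYWB
After move 5 (R): R=RROO U=GBGB F=WWGG D=YWYW B=YYBB
After move 6 (U): U=GGBB F=RRGG R=YYOO B=RRBB L=WWOO
Query 1: D[2] = Y
Query 2: B[3] = B
Query 3: D[0] = Y
Query 4: F[1] = R
Query 5: R[0] = Y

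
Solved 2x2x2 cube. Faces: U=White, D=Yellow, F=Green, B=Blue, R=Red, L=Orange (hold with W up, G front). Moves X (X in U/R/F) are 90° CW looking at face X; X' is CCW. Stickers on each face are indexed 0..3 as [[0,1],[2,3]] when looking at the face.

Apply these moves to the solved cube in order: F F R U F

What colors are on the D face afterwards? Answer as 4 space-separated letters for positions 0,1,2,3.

After move 1 (F): F=GGGG U=WWOO R=WRWR D=RRYY L=OYOY
After move 2 (F): F=GGGG U=WWYY R=OROR D=WWYY L=OROR
After move 3 (R): R=OORR U=WGYG F=GWGY D=WBYB B=YBWB
After move 4 (U): U=YWGG F=OOGY R=YBRR B=ORWB L=GWOR
After move 5 (F): F=GOYO U=YWRW R=GBGR D=RYYB L=GWOB
Query: D face = RYYB

Answer: R Y Y B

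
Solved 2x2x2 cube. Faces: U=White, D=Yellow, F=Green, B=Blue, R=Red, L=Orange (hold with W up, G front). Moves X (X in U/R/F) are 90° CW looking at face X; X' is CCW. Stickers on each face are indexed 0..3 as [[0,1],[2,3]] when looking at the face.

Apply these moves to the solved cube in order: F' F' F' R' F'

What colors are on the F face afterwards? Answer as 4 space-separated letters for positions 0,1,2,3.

After move 1 (F'): F=GGGG U=WWRR R=YRYR D=OOYY L=OWOW
After move 2 (F'): F=GGGG U=WWYY R=OROR D=WWYY L=OROR
After move 3 (F'): F=GGGG U=WWOO R=WRWR D=RRYY L=OYOY
After move 4 (R'): R=RRWW U=WBOB F=GWGO D=RGYG B=YBRB
After move 5 (F'): F=WOGG U=WBRW R=GRRW D=YYYG L=OBOO
Query: F face = WOGG

Answer: W O G G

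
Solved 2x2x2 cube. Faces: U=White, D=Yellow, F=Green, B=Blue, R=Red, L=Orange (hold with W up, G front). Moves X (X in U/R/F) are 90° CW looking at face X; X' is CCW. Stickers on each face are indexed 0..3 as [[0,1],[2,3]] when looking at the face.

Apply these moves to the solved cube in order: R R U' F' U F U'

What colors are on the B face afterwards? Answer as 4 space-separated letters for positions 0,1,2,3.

After move 1 (R): R=RRRR U=WGWG F=GYGY D=YBYB B=WBWB
After move 2 (R): R=RRRR U=WYWY F=GBGB D=YWYW B=GBGB
After move 3 (U'): U=YYWW F=OOGB R=GBRR B=RRGB L=GBOO
After move 4 (F'): F=OBOG U=YYGR R=WBYR D=BOYW L=GWOW
After move 5 (U): U=GYRY F=WBOG R=RRYR B=GWGB L=OBOW
After move 6 (F): F=OWGB U=GYWB R=RRYR D=YRYW L=OBOO
After move 7 (U'): U=YBGW F=OBGB R=OWYR B=RRGB L=GWOO
Query: B face = RRGB

Answer: R R G B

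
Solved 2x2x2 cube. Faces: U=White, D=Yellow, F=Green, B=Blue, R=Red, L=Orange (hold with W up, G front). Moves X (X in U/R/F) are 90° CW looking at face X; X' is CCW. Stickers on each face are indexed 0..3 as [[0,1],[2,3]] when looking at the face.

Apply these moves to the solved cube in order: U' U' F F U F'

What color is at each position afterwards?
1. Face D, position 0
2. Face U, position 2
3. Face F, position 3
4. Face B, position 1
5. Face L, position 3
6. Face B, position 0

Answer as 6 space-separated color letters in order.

Answer: G G B R Y R

Derivation:
After move 1 (U'): U=WWWW F=OOGG R=GGRR B=RRBB L=BBOO
After move 2 (U'): U=WWWW F=BBGG R=OORR B=GGBB L=RROO
After move 3 (F): F=GBGB U=WWOR R=WOWR D=ROYY L=RYOY
After move 4 (F): F=GGBB U=WWYY R=OORR D=WWYY L=RROO
After move 5 (U): U=YWYW F=OOBB R=GGRR B=RRBB L=GGOO
After move 6 (F'): F=OBOB U=YWGR R=WGWR D=GOYY L=GWOY
Query 1: D[0] = G
Query 2: U[2] = G
Query 3: F[3] = B
Query 4: B[1] = R
Query 5: L[3] = Y
Query 6: B[0] = R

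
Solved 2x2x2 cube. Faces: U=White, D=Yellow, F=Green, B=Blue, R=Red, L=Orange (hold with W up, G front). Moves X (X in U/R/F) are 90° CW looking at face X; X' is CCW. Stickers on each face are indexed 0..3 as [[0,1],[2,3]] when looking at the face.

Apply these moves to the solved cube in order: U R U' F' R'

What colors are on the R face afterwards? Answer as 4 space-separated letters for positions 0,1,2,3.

After move 1 (U): U=WWWW F=RRGG R=BBRR B=OOBB L=GGOO
After move 2 (R): R=RBRB U=WRWG F=RYGY D=YBYO B=WOWB
After move 3 (U'): U=RGWW F=GGGY R=RYRB B=RBWB L=WOOO
After move 4 (F'): F=GYGG U=RGRR R=BYYB D=OOYO L=WWOW
After move 5 (R'): R=YBBY U=RWRR F=GGGR D=OYYG B=OBOB
Query: R face = YBBY

Answer: Y B B Y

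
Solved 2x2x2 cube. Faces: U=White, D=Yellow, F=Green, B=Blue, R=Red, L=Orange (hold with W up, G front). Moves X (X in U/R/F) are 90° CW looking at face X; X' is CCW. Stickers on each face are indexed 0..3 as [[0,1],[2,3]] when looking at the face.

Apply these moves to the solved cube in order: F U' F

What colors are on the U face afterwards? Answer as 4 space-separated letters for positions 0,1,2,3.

After move 1 (F): F=GGGG U=WWOO R=WRWR D=RRYY L=OYOY
After move 2 (U'): U=WOWO F=OYGG R=GGWR B=WRBB L=BBOY
After move 3 (F): F=GOGY U=WOYB R=WGOR D=WGYY L=BROR
Query: U face = WOYB

Answer: W O Y B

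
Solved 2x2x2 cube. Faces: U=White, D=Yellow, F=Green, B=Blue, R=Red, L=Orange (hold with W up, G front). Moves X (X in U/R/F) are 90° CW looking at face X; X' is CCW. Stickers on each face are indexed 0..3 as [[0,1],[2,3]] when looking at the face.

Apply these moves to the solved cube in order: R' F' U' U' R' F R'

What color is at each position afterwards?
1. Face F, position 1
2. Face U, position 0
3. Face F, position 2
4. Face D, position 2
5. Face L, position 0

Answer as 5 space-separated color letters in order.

Answer: Y R W Y G

Derivation:
After move 1 (R'): R=RRRR U=WBWB F=GWGW D=YGYG B=YBYB
After move 2 (F'): F=WWGG U=WBRR R=GRYR D=OOYG L=OBOW
After move 3 (U'): U=BRWR F=OBGG R=WWYR B=GRYB L=YBOW
After move 4 (U'): U=RRBW F=YBGG R=OBYR B=WWYB L=GROW
After move 5 (R'): R=BROY U=RYBW F=YRGW D=OBYG B=GWOB
After move 6 (F): F=GYWR U=RYWR R=BRWY D=OBYG L=GOOB
After move 7 (R'): R=RYBW U=ROWG F=GYWR D=OYYR B=GWBB
Query 1: F[1] = Y
Query 2: U[0] = R
Query 3: F[2] = W
Query 4: D[2] = Y
Query 5: L[0] = G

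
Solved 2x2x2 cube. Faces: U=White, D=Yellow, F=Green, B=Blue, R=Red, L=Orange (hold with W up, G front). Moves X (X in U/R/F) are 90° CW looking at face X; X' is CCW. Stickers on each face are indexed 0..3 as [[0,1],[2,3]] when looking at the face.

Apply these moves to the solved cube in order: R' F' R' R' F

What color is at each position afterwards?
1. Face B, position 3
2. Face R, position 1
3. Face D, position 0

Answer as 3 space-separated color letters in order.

After move 1 (R'): R=RRRR U=WBWB F=GWGW D=YGYG B=YBYB
After move 2 (F'): F=WWGG U=WBRR R=GRYR D=OOYG L=OBOW
After move 3 (R'): R=RRGY U=WYRY F=WBGR D=OWYG B=GBOB
After move 4 (R'): R=RYRG U=WORG F=WYGY D=OBYR B=GBWB
After move 5 (F): F=GWYY U=WOWB R=RYGG D=RRYR L=OOOB
Query 1: B[3] = B
Query 2: R[1] = Y
Query 3: D[0] = R

Answer: B Y R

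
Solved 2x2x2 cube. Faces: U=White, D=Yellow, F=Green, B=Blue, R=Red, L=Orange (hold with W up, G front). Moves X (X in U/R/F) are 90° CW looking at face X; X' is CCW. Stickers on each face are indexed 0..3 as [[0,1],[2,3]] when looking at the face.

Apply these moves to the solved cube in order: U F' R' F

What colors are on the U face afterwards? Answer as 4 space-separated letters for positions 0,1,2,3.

Answer: W B W W

Derivation:
After move 1 (U): U=WWWW F=RRGG R=BBRR B=OOBB L=GGOO
After move 2 (F'): F=RGRG U=WWBR R=YBYR D=GOYY L=GWOW
After move 3 (R'): R=BRYY U=WBBO F=RWRR D=GGYG B=YOOB
After move 4 (F): F=RRRW U=WBWW R=BROY D=YBYG L=GGOG
Query: U face = WBWW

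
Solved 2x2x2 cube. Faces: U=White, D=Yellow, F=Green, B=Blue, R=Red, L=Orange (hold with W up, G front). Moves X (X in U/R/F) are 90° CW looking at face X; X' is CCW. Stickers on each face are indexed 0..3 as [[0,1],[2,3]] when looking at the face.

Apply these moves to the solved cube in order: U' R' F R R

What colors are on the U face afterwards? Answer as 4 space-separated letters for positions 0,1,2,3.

After move 1 (U'): U=WWWW F=OOGG R=GGRR B=RRBB L=BBOO
After move 2 (R'): R=GRGR U=WBWR F=OWGW D=YOYG B=YRYB
After move 3 (F): F=GOWW U=WBOB R=WRRR D=GGYG L=BYOO
After move 4 (R): R=RWRR U=WOOW F=GGWG D=GYYY B=BRBB
After move 5 (R): R=RRRW U=WGOG F=GYWY D=GBYB B=WROB
Query: U face = WGOG

Answer: W G O G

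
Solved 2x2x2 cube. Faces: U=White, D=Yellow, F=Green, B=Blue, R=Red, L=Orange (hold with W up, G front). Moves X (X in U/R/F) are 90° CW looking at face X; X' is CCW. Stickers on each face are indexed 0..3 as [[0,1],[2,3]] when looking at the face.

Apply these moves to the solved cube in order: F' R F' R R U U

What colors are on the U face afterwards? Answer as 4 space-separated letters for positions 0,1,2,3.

After move 1 (F'): F=GGGG U=WWRR R=YRYR D=OOYY L=OWOW
After move 2 (R): R=YYRR U=WGRG F=GOGY D=OBYB B=RBWB
After move 3 (F'): F=OYGG U=WGYR R=BYOR D=WWYB L=OGOR
After move 4 (R): R=OBRY U=WYYG F=OWGB D=WWYR B=RBGB
After move 5 (R): R=ROYB U=WWYB F=OWGR D=WGYR B=GBYB
After move 6 (U): U=YWBW F=ROGR R=GBYB B=OGYB L=OWOR
After move 7 (U): U=BYWW F=GBGR R=OGYB B=OWYB L=ROOR
Query: U face = BYWW

Answer: B Y W W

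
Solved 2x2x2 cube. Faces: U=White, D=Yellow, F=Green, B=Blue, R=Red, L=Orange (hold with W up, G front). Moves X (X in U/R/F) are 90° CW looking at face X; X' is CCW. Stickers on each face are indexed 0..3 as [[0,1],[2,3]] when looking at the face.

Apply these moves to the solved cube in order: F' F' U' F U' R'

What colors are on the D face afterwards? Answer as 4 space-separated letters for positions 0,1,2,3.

After move 1 (F'): F=GGGG U=WWRR R=YRYR D=OOYY L=OWOW
After move 2 (F'): F=GGGG U=WWYY R=OROR D=WWYY L=OROR
After move 3 (U'): U=WYWY F=ORGG R=GGOR B=ORBB L=BBOR
After move 4 (F): F=GOGR U=WYRB R=WGYR D=OGYY L=BWOW
After move 5 (U'): U=YBWR F=BWGR R=GOYR B=WGBB L=OROW
After move 6 (R'): R=ORGY U=YBWW F=BBGR D=OWYR B=YGGB
Query: D face = OWYR

Answer: O W Y R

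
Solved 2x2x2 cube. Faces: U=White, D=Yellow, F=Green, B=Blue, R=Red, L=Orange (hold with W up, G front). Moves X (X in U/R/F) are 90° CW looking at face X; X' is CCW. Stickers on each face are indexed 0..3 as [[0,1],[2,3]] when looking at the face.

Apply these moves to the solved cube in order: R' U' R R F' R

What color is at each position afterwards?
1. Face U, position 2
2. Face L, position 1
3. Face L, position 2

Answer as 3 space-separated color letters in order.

After move 1 (R'): R=RRRR U=WBWB F=GWGW D=YGYG B=YBYB
After move 2 (U'): U=BBWW F=OOGW R=GWRR B=RRYB L=YBOO
After move 3 (R): R=RGRW U=BOWW F=OGGG D=YYYR B=WRBB
After move 4 (R): R=RRWG U=BGWG F=OYGR D=YBYW B=WROB
After move 5 (F'): F=YROG U=BGRW R=BRYG D=BOYW L=YGOW
After move 6 (R): R=YBGR U=BRRG F=YOOW D=BOYW B=WRGB
Query 1: U[2] = R
Query 2: L[1] = G
Query 3: L[2] = O

Answer: R G O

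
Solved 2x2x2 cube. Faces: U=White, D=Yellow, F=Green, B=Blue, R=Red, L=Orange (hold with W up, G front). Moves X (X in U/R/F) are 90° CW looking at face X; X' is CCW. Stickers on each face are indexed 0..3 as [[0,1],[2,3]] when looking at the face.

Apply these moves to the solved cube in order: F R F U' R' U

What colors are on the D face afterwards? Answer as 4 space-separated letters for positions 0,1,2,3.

After move 1 (F): F=GGGG U=WWOO R=WRWR D=RRYY L=OYOY
After move 2 (R): R=WWRR U=WGOG F=GRGY D=RBYB B=OBWB
After move 3 (F): F=GGYR U=WGYY R=OWGR D=RWYB L=OROB
After move 4 (U'): U=GYWY F=ORYR R=GGGR B=OWWB L=OBOB
After move 5 (R'): R=GRGG U=GWWO F=OYYY D=RRYR B=BWWB
After move 6 (U): U=WGOW F=GRYY R=BWGG B=OBWB L=OYOB
Query: D face = RRYR

Answer: R R Y R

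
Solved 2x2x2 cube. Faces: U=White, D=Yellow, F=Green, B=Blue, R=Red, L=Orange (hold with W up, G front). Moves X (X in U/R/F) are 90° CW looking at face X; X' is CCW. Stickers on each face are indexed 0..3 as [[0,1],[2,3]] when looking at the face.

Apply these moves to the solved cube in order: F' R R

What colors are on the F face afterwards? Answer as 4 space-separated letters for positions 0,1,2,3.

After move 1 (F'): F=GGGG U=WWRR R=YRYR D=OOYY L=OWOW
After move 2 (R): R=YYRR U=WGRG F=GOGY D=OBYB B=RBWB
After move 3 (R): R=RYRY U=WORY F=GBGB D=OWYR B=GBGB
Query: F face = GBGB

Answer: G B G B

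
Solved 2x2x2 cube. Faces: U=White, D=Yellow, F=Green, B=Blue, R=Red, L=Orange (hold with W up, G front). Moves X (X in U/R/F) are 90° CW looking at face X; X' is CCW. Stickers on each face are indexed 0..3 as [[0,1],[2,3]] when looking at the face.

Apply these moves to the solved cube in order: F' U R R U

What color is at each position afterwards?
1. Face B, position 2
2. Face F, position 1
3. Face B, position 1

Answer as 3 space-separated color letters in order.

After move 1 (F'): F=GGGG U=WWRR R=YRYR D=OOYY L=OWOW
After move 2 (U): U=RWRW F=YRGG R=BBYR B=OWBB L=GGOW
After move 3 (R): R=YBRB U=RRRG F=YOGY D=OBYO B=WWWB
After move 4 (R): R=RYBB U=RORY F=YBGO D=OWYW B=GWRB
After move 5 (U): U=RRYO F=RYGO R=GWBB B=GGRB L=YBOW
Query 1: B[2] = R
Query 2: F[1] = Y
Query 3: B[1] = G

Answer: R Y G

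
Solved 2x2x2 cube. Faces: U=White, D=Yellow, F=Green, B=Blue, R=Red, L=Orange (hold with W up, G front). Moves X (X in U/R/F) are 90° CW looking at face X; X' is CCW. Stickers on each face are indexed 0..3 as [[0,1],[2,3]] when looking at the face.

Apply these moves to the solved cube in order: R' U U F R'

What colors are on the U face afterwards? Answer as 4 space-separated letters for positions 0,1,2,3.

After move 1 (R'): R=RRRR U=WBWB F=GWGW D=YGYG B=YBYB
After move 2 (U): U=WWBB F=RRGW R=YBRR B=OOYB L=GWOO
After move 3 (U): U=BWBW F=YBGW R=OORR B=GWYB L=RROO
After move 4 (F): F=GYWB U=BWOR R=BOWR D=ROYG L=RYOG
After move 5 (R'): R=ORBW U=BYOG F=GWWR D=RYYB B=GWOB
Query: U face = BYOG

Answer: B Y O G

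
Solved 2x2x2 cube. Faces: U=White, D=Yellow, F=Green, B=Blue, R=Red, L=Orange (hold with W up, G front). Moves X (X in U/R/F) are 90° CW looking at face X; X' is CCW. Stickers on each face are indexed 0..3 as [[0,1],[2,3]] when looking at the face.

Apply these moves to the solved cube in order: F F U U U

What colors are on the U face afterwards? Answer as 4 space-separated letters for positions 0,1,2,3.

Answer: W Y W Y

Derivation:
After move 1 (F): F=GGGG U=WWOO R=WRWR D=RRYY L=OYOY
After move 2 (F): F=GGGG U=WWYY R=OROR D=WWYY L=OROR
After move 3 (U): U=YWYW F=ORGG R=BBOR B=ORBB L=GGOR
After move 4 (U): U=YYWW F=BBGG R=OROR B=GGBB L=OROR
After move 5 (U): U=WYWY F=ORGG R=GGOR B=ORBB L=BBOR
Query: U face = WYWY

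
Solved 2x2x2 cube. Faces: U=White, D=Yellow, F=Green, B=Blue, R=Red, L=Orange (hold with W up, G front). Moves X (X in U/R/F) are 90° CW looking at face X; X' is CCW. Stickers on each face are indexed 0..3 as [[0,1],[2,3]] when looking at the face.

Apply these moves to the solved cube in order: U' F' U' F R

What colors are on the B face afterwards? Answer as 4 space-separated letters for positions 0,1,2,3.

Answer: R G R B

Derivation:
After move 1 (U'): U=WWWW F=OOGG R=GGRR B=RRBB L=BBOO
After move 2 (F'): F=OGOG U=WWGR R=YGYR D=BOYY L=BWOW
After move 3 (U'): U=WRWG F=BWOG R=OGYR B=YGBB L=RROW
After move 4 (F): F=OBGW U=WRWR R=WGGR D=YOYY L=RBOO
After move 5 (R): R=GWRG U=WBWW F=OOGY D=YBYY B=RGRB
Query: B face = RGRB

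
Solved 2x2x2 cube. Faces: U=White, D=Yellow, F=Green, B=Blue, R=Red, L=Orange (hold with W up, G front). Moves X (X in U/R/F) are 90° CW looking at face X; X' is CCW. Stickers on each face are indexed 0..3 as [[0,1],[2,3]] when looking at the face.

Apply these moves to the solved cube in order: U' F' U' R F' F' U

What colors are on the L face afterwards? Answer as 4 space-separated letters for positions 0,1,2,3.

Answer: Y O O Y

Derivation:
After move 1 (U'): U=WWWW F=OOGG R=GGRR B=RRBB L=BBOO
After move 2 (F'): F=OGOG U=WWGR R=YGYR D=BOYY L=BWOW
After move 3 (U'): U=WRWG F=BWOG R=OGYR B=YGBB L=RROW
After move 4 (R): R=YORG U=WWWG F=BOOY D=BBYY B=GGRB
After move 5 (F'): F=OYBO U=WWYR R=BOBG D=RWYY L=RGOW
After move 6 (F'): F=YOOB U=WWBB R=WORG D=GWYY L=RROY
After move 7 (U): U=BWBW F=WOOB R=GGRG B=RRRB L=YOOY
Query: L face = YOOY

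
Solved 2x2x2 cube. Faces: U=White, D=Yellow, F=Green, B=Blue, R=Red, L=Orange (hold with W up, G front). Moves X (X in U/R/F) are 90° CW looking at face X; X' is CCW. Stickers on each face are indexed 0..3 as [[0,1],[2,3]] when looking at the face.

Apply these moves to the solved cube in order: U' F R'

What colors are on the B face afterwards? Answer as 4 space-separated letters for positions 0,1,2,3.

Answer: Y R G B

Derivation:
After move 1 (U'): U=WWWW F=OOGG R=GGRR B=RRBB L=BBOO
After move 2 (F): F=GOGO U=WWOB R=WGWR D=RGYY L=BYOY
After move 3 (R'): R=GRWW U=WBOR F=GWGB D=ROYO B=YRGB
Query: B face = YRGB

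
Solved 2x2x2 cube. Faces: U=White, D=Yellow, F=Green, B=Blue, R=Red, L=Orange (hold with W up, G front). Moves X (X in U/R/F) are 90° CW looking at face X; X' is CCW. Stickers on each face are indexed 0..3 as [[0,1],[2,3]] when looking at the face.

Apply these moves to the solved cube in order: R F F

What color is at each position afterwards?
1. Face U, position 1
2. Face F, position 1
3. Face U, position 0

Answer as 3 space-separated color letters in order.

Answer: G G W

Derivation:
After move 1 (R): R=RRRR U=WGWG F=GYGY D=YBYB B=WBWB
After move 2 (F): F=GGYY U=WGOO R=WRGR D=RRYB L=OYOB
After move 3 (F): F=YGYG U=WGBY R=OROR D=GWYB L=OROR
Query 1: U[1] = G
Query 2: F[1] = G
Query 3: U[0] = W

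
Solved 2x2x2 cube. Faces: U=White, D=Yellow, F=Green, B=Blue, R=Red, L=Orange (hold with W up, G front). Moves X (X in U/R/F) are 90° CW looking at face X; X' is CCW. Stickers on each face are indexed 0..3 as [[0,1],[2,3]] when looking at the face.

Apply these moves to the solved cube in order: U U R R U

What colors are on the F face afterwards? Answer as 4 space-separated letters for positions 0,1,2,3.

Answer: R R G G

Derivation:
After move 1 (U): U=WWWW F=RRGG R=BBRR B=OOBB L=GGOO
After move 2 (U): U=WWWW F=BBGG R=OORR B=GGBB L=RROO
After move 3 (R): R=RORO U=WBWG F=BYGY D=YBYG B=WGWB
After move 4 (R): R=RROO U=WYWY F=BBGG D=YWYW B=GGBB
After move 5 (U): U=WWYY F=RRGG R=GGOO B=RRBB L=BBOO
Query: F face = RRGG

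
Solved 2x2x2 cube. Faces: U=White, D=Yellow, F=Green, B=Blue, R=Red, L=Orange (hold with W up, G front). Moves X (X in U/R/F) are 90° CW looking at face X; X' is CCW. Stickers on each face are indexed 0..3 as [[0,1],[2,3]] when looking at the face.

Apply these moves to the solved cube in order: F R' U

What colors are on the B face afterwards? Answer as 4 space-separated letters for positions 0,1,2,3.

Answer: O Y R B

Derivation:
After move 1 (F): F=GGGG U=WWOO R=WRWR D=RRYY L=OYOY
After move 2 (R'): R=RRWW U=WBOB F=GWGO D=RGYG B=YBRB
After move 3 (U): U=OWBB F=RRGO R=YBWW B=OYRB L=GWOY
Query: B face = OYRB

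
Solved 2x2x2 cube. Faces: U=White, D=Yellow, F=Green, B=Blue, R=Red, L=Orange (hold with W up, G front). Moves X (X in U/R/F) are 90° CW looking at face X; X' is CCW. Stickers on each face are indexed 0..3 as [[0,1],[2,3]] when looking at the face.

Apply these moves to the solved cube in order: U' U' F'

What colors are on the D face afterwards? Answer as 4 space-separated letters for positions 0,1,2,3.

Answer: R O Y Y

Derivation:
After move 1 (U'): U=WWWW F=OOGG R=GGRR B=RRBB L=BBOO
After move 2 (U'): U=WWWW F=BBGG R=OORR B=GGBB L=RROO
After move 3 (F'): F=BGBG U=WWOR R=YOYR D=ROYY L=RWOW
Query: D face = ROYY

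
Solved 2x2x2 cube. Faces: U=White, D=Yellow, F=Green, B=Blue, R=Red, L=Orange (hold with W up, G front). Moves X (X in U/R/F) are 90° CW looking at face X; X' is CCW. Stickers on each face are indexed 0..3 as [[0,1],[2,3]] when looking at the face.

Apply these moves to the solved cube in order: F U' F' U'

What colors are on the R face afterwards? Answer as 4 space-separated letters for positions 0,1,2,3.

Answer: Y G R R

Derivation:
After move 1 (F): F=GGGG U=WWOO R=WRWR D=RRYY L=OYOY
After move 2 (U'): U=WOWO F=OYGG R=GGWR B=WRBB L=BBOY
After move 3 (F'): F=YGOG U=WOGW R=RGRR D=BYYY L=BOOW
After move 4 (U'): U=OWWG F=BOOG R=YGRR B=RGBB L=WROW
Query: R face = YGRR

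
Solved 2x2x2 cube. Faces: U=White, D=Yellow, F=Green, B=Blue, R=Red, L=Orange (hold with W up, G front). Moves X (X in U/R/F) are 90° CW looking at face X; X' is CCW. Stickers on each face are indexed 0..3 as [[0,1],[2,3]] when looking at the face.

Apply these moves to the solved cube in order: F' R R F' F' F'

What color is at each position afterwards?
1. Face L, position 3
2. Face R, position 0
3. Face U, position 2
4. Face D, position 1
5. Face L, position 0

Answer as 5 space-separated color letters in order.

Answer: W R W R O

Derivation:
After move 1 (F'): F=GGGG U=WWRR R=YRYR D=OOYY L=OWOW
After move 2 (R): R=YYRR U=WGRG F=GOGY D=OBYB B=RBWB
After move 3 (R): R=RYRY U=WORY F=GBGB D=OWYR B=GBGB
After move 4 (F'): F=BBGG U=WORR R=WYOY D=WWYR L=OYOR
After move 5 (F'): F=BGBG U=WOWO R=WYWY D=YRYR L=OROR
After move 6 (F'): F=GGBB U=WOWW R=RYYY D=RRYR L=OOOW
Query 1: L[3] = W
Query 2: R[0] = R
Query 3: U[2] = W
Query 4: D[1] = R
Query 5: L[0] = O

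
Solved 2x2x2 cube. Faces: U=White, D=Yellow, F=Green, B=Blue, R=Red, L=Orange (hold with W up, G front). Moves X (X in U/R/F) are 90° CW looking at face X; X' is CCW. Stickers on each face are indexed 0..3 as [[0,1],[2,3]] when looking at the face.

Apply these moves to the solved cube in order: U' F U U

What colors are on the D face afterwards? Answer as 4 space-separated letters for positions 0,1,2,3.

Answer: R G Y Y

Derivation:
After move 1 (U'): U=WWWW F=OOGG R=GGRR B=RRBB L=BBOO
After move 2 (F): F=GOGO U=WWOB R=WGWR D=RGYY L=BYOY
After move 3 (U): U=OWBW F=WGGO R=RRWR B=BYBB L=GOOY
After move 4 (U): U=BOWW F=RRGO R=BYWR B=GOBB L=WGOY
Query: D face = RGYY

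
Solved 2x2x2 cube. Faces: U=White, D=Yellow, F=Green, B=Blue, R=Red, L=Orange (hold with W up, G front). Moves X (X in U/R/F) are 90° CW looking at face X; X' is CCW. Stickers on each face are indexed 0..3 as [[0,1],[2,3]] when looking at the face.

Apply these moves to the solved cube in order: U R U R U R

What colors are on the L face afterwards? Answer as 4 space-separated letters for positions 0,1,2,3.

After move 1 (U): U=WWWW F=RRGG R=BBRR B=OOBB L=GGOO
After move 2 (R): R=RBRB U=WRWG F=RYGY D=YBYO B=WOWB
After move 3 (U): U=WWGR F=RBGY R=WORB B=GGWB L=RYOO
After move 4 (R): R=RWBO U=WBGY F=RBGO D=YWYG B=RGWB
After move 5 (U): U=GWYB F=RWGO R=RGBO B=RYWB L=RBOO
After move 6 (R): R=BROG U=GWYO F=RWGG D=YWYR B=BYWB
Query: L face = RBOO

Answer: R B O O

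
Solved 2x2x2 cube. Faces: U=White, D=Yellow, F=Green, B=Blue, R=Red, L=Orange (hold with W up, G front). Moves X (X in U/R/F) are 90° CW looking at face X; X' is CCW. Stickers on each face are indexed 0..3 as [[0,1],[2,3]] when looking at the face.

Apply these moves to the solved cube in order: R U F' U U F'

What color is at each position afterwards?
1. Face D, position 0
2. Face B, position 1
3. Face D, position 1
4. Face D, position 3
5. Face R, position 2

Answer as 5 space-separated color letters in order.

After move 1 (R): R=RRRR U=WGWG F=GYGY D=YBYB B=WBWB
After move 2 (U): U=WWGG F=RRGY R=WBRR B=OOWB L=GYOO
After move 3 (F'): F=RYRG U=WWWR R=BBYR D=YOYB L=GGOG
After move 4 (U): U=WWRW F=BBRG R=OOYR B=GGWB L=RYOG
After move 5 (U): U=RWWW F=OORG R=GGYR B=RYWB L=BBOG
After move 6 (F'): F=OGOR U=RWGY R=OGYR D=BGYB L=BWOW
Query 1: D[0] = B
Query 2: B[1] = Y
Query 3: D[1] = G
Query 4: D[3] = B
Query 5: R[2] = Y

Answer: B Y G B Y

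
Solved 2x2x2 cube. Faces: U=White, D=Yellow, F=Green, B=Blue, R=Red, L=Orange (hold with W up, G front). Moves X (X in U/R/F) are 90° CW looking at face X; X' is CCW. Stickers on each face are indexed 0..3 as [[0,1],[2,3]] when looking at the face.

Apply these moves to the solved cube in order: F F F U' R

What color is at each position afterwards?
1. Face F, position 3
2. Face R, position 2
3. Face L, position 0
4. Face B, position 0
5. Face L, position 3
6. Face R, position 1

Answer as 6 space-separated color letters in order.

Answer: Y R B R W G

Derivation:
After move 1 (F): F=GGGG U=WWOO R=WRWR D=RRYY L=OYOY
After move 2 (F): F=GGGG U=WWYY R=OROR D=WWYY L=OROR
After move 3 (F): F=GGGG U=WWRR R=YRYR D=OOYY L=OWOW
After move 4 (U'): U=WRWR F=OWGG R=GGYR B=YRBB L=BBOW
After move 5 (R): R=YGRG U=WWWG F=OOGY D=OBYY B=RRRB
Query 1: F[3] = Y
Query 2: R[2] = R
Query 3: L[0] = B
Query 4: B[0] = R
Query 5: L[3] = W
Query 6: R[1] = G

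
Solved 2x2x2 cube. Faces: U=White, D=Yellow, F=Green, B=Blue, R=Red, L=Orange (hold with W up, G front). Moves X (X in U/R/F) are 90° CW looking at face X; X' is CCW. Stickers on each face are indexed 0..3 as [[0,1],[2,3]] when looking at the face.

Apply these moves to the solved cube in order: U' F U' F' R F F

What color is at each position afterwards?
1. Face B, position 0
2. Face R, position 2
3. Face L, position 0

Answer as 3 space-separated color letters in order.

After move 1 (U'): U=WWWW F=OOGG R=GGRR B=RRBB L=BBOO
After move 2 (F): F=GOGO U=WWOB R=WGWR D=RGYY L=BYOY
After move 3 (U'): U=WBWO F=BYGO R=GOWR B=WGBB L=RROY
After move 4 (F'): F=YOBG U=WBGW R=GORR D=RYYY L=ROOW
After move 5 (R): R=RGRO U=WOGG F=YYBY D=RBYW B=WGBB
After move 6 (F): F=BYYY U=WOWO R=GGGO D=RRYW L=RROB
After move 7 (F): F=YBYY U=WOBR R=WGOO D=GGYW L=RROR
Query 1: B[0] = W
Query 2: R[2] = O
Query 3: L[0] = R

Answer: W O R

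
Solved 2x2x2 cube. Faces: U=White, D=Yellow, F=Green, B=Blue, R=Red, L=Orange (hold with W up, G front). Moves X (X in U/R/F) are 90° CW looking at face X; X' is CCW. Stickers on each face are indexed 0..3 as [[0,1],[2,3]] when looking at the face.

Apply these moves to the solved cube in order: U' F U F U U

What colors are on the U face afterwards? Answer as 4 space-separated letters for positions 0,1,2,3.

After move 1 (U'): U=WWWW F=OOGG R=GGRR B=RRBB L=BBOO
After move 2 (F): F=GOGO U=WWOB R=WGWR D=RGYY L=BYOY
After move 3 (U): U=OWBW F=WGGO R=RRWR B=BYBB L=GOOY
After move 4 (F): F=GWOG U=OWYO R=BRWR D=WRYY L=GROG
After move 5 (U): U=YOOW F=BROG R=BYWR B=GRBB L=GWOG
After move 6 (U): U=OYWO F=BYOG R=GRWR B=GWBB L=BROG
Query: U face = OYWO

Answer: O Y W O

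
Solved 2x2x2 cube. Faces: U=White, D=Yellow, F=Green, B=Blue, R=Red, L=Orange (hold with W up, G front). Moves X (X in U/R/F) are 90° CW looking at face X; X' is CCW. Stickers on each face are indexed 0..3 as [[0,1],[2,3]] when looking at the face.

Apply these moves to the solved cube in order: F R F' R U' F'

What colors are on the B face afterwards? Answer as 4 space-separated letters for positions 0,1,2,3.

Answer: R B G B

Derivation:
After move 1 (F): F=GGGG U=WWOO R=WRWR D=RRYY L=OYOY
After move 2 (R): R=WWRR U=WGOG F=GRGY D=RBYB B=OBWB
After move 3 (F'): F=RYGG U=WGWR R=BWRR D=YYYB L=OGOO
After move 4 (R): R=RBRW U=WYWG F=RYGB D=YWYO B=RBGB
After move 5 (U'): U=YGWW F=OGGB R=RYRW B=RBGB L=RBOO
After move 6 (F'): F=GBOG U=YGRR R=WYYW D=BOYO L=RWOW
Query: B face = RBGB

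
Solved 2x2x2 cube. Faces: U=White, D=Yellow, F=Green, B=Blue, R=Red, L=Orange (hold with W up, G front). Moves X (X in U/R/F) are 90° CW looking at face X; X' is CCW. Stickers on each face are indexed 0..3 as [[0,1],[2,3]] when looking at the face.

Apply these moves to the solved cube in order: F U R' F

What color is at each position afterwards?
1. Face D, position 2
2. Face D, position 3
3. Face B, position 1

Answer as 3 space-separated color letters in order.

Answer: Y G Y

Derivation:
After move 1 (F): F=GGGG U=WWOO R=WRWR D=RRYY L=OYOY
After move 2 (U): U=OWOW F=WRGG R=BBWR B=OYBB L=GGOY
After move 3 (R'): R=BRBW U=OBOO F=WWGW D=RRYG B=YYRB
After move 4 (F): F=GWWW U=OBYG R=OROW D=BBYG L=GROR
Query 1: D[2] = Y
Query 2: D[3] = G
Query 3: B[1] = Y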